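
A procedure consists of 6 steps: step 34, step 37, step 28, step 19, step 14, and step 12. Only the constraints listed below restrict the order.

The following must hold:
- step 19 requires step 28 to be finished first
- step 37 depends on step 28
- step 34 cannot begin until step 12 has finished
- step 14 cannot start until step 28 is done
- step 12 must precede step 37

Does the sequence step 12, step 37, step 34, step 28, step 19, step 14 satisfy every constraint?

No

The sequence places step 37 ahead of step 28.
That contradicts the constraint that step 28 must precede step 37.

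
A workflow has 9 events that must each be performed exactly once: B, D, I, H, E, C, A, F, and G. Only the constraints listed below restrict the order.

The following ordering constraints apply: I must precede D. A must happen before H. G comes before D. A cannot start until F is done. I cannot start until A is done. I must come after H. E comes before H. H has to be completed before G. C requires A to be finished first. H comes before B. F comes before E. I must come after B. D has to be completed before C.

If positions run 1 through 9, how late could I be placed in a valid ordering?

7

The events that are forced after I, directly or by a chain of constraints, are D, C. That's 2 events.
So at least 2 events follow I, putting I no later than position 7. That position is achievable by scheduling everything else first.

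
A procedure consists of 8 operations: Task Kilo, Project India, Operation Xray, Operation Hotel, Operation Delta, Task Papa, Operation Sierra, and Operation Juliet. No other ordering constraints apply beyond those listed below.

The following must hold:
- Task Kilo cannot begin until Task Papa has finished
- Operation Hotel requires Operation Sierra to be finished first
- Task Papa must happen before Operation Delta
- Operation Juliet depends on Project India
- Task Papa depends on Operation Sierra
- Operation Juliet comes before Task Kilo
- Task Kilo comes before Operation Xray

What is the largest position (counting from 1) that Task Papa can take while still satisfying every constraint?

The operations that are forced after Task Papa, directly or by a chain of constraints, are Task Kilo, Operation Xray, Operation Delta. That's 3 operations.
So at least 3 operations follow Task Papa, putting Task Papa no later than position 5. That position is achievable by scheduling everything else first.

5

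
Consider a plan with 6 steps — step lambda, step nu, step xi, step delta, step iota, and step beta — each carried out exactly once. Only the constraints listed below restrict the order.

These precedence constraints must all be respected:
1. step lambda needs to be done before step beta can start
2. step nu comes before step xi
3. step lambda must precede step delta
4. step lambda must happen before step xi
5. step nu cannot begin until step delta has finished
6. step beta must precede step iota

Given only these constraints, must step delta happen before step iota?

Nothing in the constraints links step delta and step iota; they are unordered relative to each other.
There exist valid orderings with step iota before step delta, so step delta is not required to come first.

No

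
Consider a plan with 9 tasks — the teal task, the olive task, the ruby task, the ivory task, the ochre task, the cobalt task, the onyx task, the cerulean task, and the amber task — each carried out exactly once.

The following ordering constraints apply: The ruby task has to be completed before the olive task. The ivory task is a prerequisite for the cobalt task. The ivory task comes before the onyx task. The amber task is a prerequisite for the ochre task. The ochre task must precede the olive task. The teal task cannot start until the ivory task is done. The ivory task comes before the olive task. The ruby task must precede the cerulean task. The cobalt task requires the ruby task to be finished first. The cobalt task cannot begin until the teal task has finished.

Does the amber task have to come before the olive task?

Yes

Following the dependencies: the amber task → the ochre task → the olive task.
So the amber task must precede the olive task in any valid ordering.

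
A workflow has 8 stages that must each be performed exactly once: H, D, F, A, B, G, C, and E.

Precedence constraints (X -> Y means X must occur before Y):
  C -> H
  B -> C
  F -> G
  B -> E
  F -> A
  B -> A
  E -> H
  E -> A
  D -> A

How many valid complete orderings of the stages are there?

The stages with no prerequisites are D, F, B; any of them can be placed first.
Counting all ways to extend the partial order to a total order gives 536.

536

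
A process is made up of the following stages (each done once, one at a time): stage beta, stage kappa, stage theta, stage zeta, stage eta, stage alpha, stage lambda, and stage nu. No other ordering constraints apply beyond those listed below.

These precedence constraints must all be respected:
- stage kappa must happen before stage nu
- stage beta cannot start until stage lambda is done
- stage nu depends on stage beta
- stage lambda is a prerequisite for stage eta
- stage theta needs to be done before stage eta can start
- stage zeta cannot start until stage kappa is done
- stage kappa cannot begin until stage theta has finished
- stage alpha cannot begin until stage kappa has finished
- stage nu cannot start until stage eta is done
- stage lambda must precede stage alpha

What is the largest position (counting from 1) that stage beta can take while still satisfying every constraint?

Following the constraints forward from stage beta, its only required successor is stage nu.
With 1 mandatory successor out of 8 stages total, the latest slot for stage beta is 8−1 = 7, and it's reachable by doing all non-successors before stage beta.

7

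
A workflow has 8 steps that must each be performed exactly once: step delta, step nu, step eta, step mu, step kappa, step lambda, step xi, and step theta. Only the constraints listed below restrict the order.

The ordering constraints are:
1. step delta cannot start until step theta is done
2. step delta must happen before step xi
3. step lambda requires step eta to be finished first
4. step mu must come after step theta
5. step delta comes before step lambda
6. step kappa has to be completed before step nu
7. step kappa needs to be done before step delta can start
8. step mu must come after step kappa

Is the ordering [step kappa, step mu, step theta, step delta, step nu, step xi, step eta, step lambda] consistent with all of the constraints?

In the proposed order, step mu appears before step theta.
Since step theta is required before step mu, the ordering is invalid.

No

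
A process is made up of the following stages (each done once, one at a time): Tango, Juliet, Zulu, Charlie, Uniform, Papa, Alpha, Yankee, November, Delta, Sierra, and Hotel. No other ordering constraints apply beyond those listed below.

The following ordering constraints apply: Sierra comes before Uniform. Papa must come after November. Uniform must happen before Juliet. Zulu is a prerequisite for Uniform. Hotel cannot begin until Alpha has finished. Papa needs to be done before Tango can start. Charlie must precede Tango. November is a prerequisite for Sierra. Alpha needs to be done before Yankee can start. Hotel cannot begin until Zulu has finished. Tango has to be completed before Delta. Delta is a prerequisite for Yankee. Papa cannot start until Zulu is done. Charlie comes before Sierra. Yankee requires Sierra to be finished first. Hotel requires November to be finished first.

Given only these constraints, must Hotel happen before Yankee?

Nothing in the constraints links Hotel and Yankee; they are unordered relative to each other.
So Hotel can come before Yankee or after — it is not forced.

No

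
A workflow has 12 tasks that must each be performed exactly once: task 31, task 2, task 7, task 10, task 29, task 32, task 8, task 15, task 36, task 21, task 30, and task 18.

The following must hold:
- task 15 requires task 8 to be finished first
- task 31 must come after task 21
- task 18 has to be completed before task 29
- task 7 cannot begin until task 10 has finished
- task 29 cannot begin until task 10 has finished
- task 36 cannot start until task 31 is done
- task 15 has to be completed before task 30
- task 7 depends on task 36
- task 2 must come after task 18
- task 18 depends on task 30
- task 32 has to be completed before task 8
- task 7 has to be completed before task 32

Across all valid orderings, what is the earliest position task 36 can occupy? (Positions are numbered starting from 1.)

The tasks that are forced before task 36, directly or transitively, are task 31, task 21. That's 2 tasks.
So at minimum 2 tasks come before task 36, putting task 36 no earlier than position 3. That position is achievable by scheduling exactly those predecessors first.

3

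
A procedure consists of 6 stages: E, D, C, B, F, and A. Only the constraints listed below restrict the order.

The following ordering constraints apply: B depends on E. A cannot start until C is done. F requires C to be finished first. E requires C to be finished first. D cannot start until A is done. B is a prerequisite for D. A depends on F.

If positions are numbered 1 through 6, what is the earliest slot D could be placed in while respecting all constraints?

6

Every stage that must precede D has to come before it. Tracing all chains that end at D, those stages are: E, C, B, F, A — 5 in total.
So at minimum 5 stages come before D, putting D no earlier than position 6. That position is achievable by scheduling exactly those predecessors first.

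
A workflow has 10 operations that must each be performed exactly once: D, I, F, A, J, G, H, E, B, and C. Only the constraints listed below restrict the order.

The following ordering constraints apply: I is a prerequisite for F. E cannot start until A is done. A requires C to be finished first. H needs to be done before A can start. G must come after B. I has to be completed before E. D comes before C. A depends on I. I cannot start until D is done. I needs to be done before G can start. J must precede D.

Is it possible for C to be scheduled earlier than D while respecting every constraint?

No

There is a dependency chain D → C, so C always comes after D.
So no valid ordering can have C before D.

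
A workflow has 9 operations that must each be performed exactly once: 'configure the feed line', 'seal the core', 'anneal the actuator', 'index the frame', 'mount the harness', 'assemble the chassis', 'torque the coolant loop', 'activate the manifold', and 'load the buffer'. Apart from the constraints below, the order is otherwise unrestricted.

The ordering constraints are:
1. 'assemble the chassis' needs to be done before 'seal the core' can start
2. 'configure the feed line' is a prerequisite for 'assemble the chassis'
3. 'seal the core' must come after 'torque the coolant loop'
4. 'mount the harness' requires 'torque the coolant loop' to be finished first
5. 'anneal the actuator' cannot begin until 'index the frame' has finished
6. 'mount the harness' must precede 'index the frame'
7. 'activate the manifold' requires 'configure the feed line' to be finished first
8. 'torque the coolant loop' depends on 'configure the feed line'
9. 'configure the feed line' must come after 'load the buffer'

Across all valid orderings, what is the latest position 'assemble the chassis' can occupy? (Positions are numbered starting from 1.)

The only operation forced after 'assemble the chassis' (directly or by a chain) is 'seal the core'.
So at least 1 operation follows 'assemble the chassis', putting 'assemble the chassis' no later than position 8. That position is achievable by scheduling everything else first.

8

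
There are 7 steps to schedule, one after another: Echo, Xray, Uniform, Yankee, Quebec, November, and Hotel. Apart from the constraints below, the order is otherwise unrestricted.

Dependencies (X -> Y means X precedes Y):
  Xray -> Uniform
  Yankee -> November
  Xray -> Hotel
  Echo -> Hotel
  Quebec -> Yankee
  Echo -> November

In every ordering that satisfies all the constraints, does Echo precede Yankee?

Echo and Yankee are not related by any chain of constraints.
A valid ordering placing Yankee before Echo exists, so the answer is no.

No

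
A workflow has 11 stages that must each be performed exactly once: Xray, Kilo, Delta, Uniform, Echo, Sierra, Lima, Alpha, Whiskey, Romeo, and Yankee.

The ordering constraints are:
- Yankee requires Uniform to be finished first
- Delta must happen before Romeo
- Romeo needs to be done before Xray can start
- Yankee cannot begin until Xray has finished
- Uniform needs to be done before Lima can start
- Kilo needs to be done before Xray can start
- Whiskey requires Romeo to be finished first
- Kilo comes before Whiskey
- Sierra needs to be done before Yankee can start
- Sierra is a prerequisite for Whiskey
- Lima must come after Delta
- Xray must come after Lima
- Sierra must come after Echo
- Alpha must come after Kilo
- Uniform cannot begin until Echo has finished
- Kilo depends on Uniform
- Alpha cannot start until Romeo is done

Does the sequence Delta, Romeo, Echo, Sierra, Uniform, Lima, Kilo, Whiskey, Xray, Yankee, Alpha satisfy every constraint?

Yes

Checking each listed constraint against this order: for instance, Romeo is in position 2 and Alpha in position 11, so that constraint holds — and the remaining constraints check out the same way.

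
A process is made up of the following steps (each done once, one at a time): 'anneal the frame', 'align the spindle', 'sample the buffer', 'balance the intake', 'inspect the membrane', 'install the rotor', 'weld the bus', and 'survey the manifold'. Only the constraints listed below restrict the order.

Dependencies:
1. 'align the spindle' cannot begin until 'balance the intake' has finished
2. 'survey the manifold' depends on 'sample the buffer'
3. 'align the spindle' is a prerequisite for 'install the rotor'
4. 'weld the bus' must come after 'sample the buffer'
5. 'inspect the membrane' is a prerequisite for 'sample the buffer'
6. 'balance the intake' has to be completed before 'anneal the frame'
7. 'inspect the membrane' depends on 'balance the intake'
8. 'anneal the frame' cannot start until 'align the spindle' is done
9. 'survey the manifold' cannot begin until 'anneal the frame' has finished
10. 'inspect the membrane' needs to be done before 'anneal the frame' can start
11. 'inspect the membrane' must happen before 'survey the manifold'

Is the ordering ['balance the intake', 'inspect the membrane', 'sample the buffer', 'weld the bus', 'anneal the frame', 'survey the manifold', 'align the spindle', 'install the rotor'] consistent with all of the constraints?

No

The sequence places 'anneal the frame' ahead of 'align the spindle'.
But one of the constraints requires 'align the spindle' before 'anneal the frame', so this ordering violates it.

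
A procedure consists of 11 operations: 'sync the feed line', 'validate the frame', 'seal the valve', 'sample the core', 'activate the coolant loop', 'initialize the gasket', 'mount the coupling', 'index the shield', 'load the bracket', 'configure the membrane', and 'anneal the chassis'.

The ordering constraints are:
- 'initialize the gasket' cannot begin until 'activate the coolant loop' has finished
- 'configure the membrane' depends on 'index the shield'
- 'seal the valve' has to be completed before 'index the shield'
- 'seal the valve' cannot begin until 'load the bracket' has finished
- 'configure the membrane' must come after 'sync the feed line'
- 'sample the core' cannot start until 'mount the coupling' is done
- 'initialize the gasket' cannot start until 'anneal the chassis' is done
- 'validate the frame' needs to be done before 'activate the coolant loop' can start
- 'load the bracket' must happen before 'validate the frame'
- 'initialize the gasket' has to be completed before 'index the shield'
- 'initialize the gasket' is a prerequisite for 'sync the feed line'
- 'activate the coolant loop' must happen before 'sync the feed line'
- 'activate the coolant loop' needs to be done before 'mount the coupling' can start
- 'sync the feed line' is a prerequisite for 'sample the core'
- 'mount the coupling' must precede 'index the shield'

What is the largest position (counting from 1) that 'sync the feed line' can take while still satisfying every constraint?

9

Every operation that must follow 'sync the feed line' has to come after it. Tracing all chains starting from 'sync the feed line', those operations are: 'sample the core', 'configure the membrane' — 2 in total.
With 2 mandatory successors out of 11 operations total, the latest slot for 'sync the feed line' is 11−2 = 9, and it's reachable by doing all non-successors before 'sync the feed line'.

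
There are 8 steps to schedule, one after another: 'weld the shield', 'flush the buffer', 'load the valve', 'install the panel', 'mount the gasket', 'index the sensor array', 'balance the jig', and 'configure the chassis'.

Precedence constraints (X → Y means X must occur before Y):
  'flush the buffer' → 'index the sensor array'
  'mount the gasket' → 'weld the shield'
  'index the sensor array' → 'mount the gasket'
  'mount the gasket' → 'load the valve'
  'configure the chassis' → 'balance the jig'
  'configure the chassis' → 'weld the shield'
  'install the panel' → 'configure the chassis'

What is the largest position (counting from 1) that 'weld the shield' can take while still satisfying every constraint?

8

Nothing depends on 'weld the shield', so it can be the final step, position 8.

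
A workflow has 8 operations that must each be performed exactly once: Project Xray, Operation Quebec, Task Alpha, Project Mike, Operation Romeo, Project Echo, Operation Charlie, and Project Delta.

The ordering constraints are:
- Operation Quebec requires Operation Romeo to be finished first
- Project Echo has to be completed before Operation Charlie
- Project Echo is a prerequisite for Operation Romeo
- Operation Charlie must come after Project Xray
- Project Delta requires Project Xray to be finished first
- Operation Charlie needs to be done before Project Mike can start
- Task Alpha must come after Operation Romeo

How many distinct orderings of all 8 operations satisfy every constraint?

2 operations have no prerequisites (Project Xray, Project Echo), so any of them could come first.
Counting all ways to extend the partial order to a total order gives 350.

350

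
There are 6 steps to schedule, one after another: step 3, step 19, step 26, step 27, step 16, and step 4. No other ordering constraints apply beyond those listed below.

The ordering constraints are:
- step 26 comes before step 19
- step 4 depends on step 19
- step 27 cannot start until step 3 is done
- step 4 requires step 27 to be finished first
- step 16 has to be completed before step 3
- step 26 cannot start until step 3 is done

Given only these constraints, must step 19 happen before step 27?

No

Step 19 and step 27 are not related by any chain of constraints.
So step 19 can come before step 27 or after — it is not forced.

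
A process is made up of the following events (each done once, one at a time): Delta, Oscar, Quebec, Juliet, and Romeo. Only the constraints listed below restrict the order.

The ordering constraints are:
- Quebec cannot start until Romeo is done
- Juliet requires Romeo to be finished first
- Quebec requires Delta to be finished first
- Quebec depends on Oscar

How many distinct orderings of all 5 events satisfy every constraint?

The events with no prerequisites are Delta, Oscar, Romeo; any of them can be placed first.
Systematically extending each partial ordering one event at a time and counting, there are 18 complete orderings.

18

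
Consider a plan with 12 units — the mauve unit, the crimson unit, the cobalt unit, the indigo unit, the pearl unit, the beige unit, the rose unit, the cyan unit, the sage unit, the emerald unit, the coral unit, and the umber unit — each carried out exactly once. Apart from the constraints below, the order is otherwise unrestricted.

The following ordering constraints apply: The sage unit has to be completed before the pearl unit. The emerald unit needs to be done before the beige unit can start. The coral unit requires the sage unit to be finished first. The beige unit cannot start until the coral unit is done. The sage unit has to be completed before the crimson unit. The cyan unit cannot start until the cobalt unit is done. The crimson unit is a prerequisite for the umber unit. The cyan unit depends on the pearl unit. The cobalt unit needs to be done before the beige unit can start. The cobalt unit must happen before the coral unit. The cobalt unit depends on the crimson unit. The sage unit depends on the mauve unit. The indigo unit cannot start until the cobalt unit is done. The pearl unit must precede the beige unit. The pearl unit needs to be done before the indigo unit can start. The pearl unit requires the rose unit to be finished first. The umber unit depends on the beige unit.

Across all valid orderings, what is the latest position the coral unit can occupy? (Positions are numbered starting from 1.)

Every unit that must follow the coral unit has to come after it. Tracing all chains starting from the coral unit, those units are: the beige unit, the umber unit — 2 in total.
So at least 2 units follow the coral unit, putting the coral unit no later than position 10. That position is achievable by scheduling everything else first.

10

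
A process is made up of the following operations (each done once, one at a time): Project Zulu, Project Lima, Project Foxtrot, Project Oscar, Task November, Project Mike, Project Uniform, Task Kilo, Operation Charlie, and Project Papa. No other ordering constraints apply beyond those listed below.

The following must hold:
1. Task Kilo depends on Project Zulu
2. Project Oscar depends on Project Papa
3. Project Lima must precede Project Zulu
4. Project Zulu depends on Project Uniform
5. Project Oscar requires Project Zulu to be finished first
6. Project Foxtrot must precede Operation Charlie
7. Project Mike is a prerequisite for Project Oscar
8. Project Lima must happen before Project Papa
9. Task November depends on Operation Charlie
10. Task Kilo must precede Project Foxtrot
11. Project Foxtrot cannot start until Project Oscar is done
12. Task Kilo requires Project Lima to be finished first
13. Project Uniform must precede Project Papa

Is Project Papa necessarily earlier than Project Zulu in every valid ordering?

Project Papa and Project Zulu are not related by any chain of constraints.
A valid ordering placing Project Zulu before Project Papa exists, so the answer is no.

No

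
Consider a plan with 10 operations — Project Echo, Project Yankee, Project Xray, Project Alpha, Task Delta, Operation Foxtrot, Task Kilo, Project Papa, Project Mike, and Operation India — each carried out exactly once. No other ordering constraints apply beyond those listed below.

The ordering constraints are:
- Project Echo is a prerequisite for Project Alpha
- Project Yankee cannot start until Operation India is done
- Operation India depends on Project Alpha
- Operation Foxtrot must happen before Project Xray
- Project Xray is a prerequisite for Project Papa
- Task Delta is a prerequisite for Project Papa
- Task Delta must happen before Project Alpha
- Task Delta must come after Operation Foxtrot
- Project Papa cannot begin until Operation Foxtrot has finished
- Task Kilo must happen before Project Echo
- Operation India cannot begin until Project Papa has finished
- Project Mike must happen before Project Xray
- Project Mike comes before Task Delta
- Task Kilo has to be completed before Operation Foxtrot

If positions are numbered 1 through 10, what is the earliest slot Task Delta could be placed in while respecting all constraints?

4

Working backwards through the constraints from Task Delta, its full set of required predecessors is Operation Foxtrot, Task Kilo, Project Mike — 3 of them.
With 3 mandatory predecessors, the earliest Task Delta can sit is position 3+1 = 4, and placing just those 3 first achieves it.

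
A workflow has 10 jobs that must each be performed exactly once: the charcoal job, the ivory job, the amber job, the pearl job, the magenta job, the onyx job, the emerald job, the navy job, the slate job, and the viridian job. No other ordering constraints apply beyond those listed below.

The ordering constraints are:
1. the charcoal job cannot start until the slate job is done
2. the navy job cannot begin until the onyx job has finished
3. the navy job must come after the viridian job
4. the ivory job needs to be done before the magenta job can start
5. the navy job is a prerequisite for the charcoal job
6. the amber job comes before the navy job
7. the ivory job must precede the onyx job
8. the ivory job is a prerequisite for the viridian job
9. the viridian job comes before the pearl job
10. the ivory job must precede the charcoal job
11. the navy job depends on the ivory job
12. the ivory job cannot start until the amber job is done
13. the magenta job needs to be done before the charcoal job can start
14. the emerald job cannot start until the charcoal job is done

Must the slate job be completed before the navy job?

No

No chain of constraints connects the slate job to the navy job in either direction.
There exist valid orderings with the navy job before the slate job, so the slate job is not required to come first.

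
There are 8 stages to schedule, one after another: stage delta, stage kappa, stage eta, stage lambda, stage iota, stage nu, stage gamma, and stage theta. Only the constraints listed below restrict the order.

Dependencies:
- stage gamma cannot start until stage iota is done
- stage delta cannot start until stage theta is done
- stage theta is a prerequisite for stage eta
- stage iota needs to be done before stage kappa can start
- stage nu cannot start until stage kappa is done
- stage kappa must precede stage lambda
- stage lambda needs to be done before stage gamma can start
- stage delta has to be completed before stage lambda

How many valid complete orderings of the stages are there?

136

The stages with no prerequisites are stage iota, stage theta; any of them can be placed first.
Counting all ways to extend the partial order to a total order gives 136.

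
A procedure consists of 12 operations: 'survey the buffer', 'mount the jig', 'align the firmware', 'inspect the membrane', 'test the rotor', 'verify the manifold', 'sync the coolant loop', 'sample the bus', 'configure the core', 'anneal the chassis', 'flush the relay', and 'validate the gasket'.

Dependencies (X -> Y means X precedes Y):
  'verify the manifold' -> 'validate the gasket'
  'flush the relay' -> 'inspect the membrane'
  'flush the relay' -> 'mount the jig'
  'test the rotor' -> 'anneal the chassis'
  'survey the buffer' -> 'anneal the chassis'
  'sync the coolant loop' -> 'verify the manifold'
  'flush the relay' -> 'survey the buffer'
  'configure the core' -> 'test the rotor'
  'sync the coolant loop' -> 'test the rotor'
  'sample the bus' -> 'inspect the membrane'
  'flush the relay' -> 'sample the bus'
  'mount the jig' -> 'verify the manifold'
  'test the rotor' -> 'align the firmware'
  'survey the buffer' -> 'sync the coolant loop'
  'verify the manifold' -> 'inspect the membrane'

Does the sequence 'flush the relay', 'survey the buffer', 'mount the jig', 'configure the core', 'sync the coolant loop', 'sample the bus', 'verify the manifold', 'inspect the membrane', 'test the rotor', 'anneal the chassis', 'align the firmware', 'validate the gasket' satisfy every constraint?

Yes

Going through the constraints one by one, each required predecessor appears earlier in the sequence than its dependent — e.g. 'survey the buffer' (position 2) is before 'anneal the chassis' (position 10), as required.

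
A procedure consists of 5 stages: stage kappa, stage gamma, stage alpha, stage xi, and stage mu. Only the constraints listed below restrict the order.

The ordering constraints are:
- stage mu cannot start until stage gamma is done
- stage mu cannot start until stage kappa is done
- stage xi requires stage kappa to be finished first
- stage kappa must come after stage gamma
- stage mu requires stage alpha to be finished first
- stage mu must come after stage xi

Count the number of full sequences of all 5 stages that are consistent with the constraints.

4

2 stages have no prerequisites (stage gamma, stage alpha), so any of them could come first.
Enumerating by repeatedly choosing an available stage (one whose prerequisites are all placed) gives 4 distinct complete orderings.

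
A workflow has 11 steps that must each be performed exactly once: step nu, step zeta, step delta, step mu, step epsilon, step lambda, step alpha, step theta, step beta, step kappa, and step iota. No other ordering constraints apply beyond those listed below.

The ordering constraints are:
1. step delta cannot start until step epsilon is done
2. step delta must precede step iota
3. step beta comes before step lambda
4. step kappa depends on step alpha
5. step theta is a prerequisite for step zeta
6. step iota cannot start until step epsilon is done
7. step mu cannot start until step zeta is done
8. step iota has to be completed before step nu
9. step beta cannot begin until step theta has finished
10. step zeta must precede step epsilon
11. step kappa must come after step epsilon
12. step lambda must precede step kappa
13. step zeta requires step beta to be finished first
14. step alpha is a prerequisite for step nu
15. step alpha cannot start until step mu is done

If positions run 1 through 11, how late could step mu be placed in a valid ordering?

8

Every step that must follow step mu has to come after it. Tracing all chains starting from step mu, those steps are: step nu, step alpha, step kappa — 3 in total.
So at least 3 steps follow step mu, putting step mu no later than position 8. That position is achievable by scheduling everything else first.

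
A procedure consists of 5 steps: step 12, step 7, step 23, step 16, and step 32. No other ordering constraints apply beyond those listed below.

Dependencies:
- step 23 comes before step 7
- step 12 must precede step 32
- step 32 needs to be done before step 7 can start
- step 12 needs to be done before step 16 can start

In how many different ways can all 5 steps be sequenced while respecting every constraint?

The steps with no prerequisites are step 12, step 23; any of them can be placed first.
Enumerating by repeatedly choosing an available step (one whose prerequisites are all placed) gives 11 distinct complete orderings.

11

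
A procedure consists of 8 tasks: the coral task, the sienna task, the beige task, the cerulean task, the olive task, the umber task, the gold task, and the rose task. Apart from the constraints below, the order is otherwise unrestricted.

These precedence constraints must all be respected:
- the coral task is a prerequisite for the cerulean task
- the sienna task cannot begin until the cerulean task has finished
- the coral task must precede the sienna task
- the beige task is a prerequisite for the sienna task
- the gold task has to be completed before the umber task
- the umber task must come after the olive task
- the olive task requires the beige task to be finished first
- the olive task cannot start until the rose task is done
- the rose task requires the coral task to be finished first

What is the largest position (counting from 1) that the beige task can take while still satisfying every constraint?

5

Every task that must follow the beige task has to come after it. Tracing all chains starting from the beige task, those tasks are: the sienna task, the olive task, the umber task — 3 in total.
So at least 3 tasks follow the beige task, putting the beige task no later than position 5. That position is achievable by scheduling everything else first.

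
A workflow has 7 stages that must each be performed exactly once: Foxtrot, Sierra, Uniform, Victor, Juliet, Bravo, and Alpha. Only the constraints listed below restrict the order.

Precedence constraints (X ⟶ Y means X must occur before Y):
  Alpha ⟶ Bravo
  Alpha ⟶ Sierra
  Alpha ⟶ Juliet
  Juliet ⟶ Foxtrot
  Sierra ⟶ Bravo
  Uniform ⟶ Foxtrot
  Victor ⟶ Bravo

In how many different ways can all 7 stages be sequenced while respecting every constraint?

3 stages have no prerequisites (Uniform, Victor, Alpha), so any of them could come first.
Counting all ways to extend the partial order to a total order gives 132.

132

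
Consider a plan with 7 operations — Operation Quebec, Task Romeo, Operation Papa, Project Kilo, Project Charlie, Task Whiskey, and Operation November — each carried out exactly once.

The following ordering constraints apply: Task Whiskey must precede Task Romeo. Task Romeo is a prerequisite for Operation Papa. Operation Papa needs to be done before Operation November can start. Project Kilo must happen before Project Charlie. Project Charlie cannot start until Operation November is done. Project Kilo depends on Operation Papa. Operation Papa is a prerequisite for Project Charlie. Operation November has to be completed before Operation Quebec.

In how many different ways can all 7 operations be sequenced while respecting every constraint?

Task Whiskey is the only operation with nothing required before it, so every ordering starts there.
Enumerating by repeatedly choosing an available operation (one whose prerequisites are all placed) gives 5 distinct complete orderings.

5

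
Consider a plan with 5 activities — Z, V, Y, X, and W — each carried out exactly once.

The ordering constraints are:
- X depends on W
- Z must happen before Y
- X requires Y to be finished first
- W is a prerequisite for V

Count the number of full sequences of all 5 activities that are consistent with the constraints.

The activities with no prerequisites are Z, W; any of them can be placed first.
Counting all ways to extend the partial order to a total order gives 9.

9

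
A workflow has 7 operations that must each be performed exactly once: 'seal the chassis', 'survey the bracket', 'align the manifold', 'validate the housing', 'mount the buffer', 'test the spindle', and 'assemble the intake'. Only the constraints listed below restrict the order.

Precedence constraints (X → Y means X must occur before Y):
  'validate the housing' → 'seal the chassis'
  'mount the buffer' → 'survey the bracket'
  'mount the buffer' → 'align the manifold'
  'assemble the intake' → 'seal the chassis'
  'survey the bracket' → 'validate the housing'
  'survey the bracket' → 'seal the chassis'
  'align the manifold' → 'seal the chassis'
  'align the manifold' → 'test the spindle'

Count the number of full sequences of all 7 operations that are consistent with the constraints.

2 operations have no prerequisites ('mount the buffer', 'assemble the intake'), so any of them could come first.
Counting all ways to extend the partial order to a total order gives 51.

51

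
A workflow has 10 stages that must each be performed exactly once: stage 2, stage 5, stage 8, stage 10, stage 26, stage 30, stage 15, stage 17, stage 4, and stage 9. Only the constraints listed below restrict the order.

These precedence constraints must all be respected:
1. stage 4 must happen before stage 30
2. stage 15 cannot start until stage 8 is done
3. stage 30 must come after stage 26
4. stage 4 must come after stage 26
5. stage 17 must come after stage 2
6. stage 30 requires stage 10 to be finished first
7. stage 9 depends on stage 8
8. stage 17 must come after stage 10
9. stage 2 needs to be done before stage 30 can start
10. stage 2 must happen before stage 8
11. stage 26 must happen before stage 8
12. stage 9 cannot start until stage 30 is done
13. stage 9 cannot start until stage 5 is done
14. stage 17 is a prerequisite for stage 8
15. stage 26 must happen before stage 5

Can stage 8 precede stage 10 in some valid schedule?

No

There is a dependency chain stage 10 → stage 17 → stage 8, so stage 8 always comes after stage 10.
Hence stage 8 can never be scheduled before stage 10.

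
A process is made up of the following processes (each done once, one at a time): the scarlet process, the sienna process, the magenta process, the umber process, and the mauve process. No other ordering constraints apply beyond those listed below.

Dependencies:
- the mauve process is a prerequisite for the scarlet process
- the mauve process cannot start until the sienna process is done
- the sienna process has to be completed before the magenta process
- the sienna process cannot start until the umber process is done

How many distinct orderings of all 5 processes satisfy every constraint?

3

Only the umber process has no prerequisites, so it must go first.
Systematically extending each partial ordering one process at a time and counting, there are 3 complete orderings.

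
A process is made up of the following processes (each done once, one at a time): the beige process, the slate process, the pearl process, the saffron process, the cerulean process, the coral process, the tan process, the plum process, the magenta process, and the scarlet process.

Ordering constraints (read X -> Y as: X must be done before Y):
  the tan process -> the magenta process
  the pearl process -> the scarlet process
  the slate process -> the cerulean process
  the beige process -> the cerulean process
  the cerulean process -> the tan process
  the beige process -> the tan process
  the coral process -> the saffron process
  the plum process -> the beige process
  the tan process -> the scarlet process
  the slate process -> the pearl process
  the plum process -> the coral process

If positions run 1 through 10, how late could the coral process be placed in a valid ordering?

Following the constraints forward from the coral process, its only required successor is the saffron process.
So at least 1 process follows the coral process, putting the coral process no later than position 9. That position is achievable by scheduling everything else first.

9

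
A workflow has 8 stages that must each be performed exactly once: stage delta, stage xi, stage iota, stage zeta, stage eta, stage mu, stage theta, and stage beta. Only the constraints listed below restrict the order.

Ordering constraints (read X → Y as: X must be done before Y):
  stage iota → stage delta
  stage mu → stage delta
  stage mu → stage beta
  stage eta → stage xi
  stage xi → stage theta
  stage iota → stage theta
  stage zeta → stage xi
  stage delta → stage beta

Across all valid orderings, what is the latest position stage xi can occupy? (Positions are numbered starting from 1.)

Following the constraints forward from stage xi, its only required successor is stage theta.
With 1 mandatory successor out of 8 stages total, the latest slot for stage xi is 8−1 = 7, and it's reachable by doing all non-successors before stage xi.

7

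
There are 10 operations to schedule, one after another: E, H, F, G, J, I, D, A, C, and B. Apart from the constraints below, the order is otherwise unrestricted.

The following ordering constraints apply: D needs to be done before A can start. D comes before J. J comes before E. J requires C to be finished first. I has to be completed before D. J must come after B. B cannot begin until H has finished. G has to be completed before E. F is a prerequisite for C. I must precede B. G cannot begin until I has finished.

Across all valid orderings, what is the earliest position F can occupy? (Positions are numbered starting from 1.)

F has no prerequisites at all, so it can go in position 1.

1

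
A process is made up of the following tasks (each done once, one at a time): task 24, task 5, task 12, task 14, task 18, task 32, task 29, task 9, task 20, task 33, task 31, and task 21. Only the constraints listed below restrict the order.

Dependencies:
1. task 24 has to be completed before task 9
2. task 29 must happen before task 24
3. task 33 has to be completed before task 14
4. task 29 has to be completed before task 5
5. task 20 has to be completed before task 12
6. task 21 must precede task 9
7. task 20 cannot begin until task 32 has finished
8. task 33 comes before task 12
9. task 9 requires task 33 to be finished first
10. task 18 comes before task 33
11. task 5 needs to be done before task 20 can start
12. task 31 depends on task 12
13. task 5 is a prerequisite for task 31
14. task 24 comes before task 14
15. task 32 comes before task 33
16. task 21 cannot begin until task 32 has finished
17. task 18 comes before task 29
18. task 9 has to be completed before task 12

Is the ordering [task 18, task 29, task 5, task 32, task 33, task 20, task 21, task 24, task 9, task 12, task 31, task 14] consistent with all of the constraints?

Checking each listed constraint against this order: for instance, task 5 is in position 3 and task 31 in position 11, so that constraint holds — and the remaining constraints check out the same way.

Yes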